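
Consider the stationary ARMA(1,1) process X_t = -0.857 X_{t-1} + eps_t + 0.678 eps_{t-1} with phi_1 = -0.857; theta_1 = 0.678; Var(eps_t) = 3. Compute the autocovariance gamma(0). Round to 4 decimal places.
\gamma(0) = 3.3620

Multiply the model equation by X_{t-k} and take expectations. With theta_0 = psi_0 = 1 and psi_j the MA(infinity) weights, this gives
  gamma(k) - sum_i phi_i gamma(k-i) = c_k,
  c_k = sigma^2 * sum_{j=k..q} theta_j psi_{j-k}   (c_k = 0 for k > q),
using gamma(-m) = gamma(m).
psi-weights needed (psi_j = theta_j + sum_i phi_i psi_{j-i}):
  psi_1 = theta_1 + phi_1 = 0.678 + (-0.857) = -0.179
Right-hand sides:
  c_0 = sigma^2 (1 + theta_1 psi_1) = 3 * (1 + (0.678)(-0.179)) = 3 * 0.878638 = 2.635914
  c_1 = sigma^2 theta_1 = 3 * (0.678) = 2.034
  c_2 = 0
Equations for k = 0 and k = 1 (AR order 1):
  gamma(0) = phi_1 gamma(1) + c_0
  gamma(1) = phi_1 gamma(0) + c_1
Substituting the second into the first: gamma(0) (1 - phi_1^2) = c_0 + phi_1 c_1, so
  gamma(0) = (c_0 + phi_1 c_1) / (1 - phi_1^2) = (2.635914 + (-0.857)(2.034)) / (1 - (-0.857)^2) = 0.892776 / 0.265551 = 3.361976.
Therefore gamma(0) = 3.3620 (to 4 decimal places).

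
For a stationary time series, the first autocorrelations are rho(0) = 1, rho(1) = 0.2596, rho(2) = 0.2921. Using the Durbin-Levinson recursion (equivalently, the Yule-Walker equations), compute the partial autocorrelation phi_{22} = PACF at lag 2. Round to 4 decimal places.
\phi_{22} = 0.2409

The PACF at lag k is phi_{kk}, the last component of the solution
to the Yule-Walker system G_k phi = r_k where
  (G_k)_{ij} = rho(|i - j|), (r_k)_i = rho(i), i,j = 1..k.
Equivalently, Durbin-Levinson gives phi_{kk} iteratively:
  phi_{11} = rho(1)
  phi_{kk} = [rho(k) - sum_{j=1..k-1} phi_{k-1,j} rho(k-j)]
            / [1 - sum_{j=1..k-1} phi_{k-1,j} rho(j)],
  phi_{k,j} = phi_{k-1,j} - phi_{kk} phi_{k-1,k-j},  j = 1..k-1.
Step k = 1:
  phi_11 = rho(1) = 0.2596.
Step k = 2:
  phi_22 = [rho(2) - phi_11 rho(1)] / [1 - phi_11 rho(1)] = [0.2921 - (0.2596)(0.2596)] / [1 - (0.2596)(0.2596)]
         = 0.22470784 / 0.93260784 = 0.2409.
Therefore phi_{22} = 0.2409.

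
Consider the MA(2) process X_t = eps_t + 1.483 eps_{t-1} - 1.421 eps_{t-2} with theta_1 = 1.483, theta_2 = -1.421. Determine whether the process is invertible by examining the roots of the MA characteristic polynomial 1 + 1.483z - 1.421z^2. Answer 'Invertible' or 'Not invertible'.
\text{Not invertible}

The MA(q) characteristic polynomial is P(z) = 1 + 1.483z - 1.421z^2.
Invertibility requires all roots to lie outside the unit circle, i.e. |z| > 1 for every root.
Set 1 + (1.483) z + (-1.421) z^2 = 0, i.e. a z^2 + b z + c = 0 with a = -1.421, b = 1.483, c = 1.
Discriminant D = b^2 - 4ac = (1.483)^2 - 4*(-1.421)*1 = 2.199289 - (-5.684) = 7.883289.
D >= 0, so the roots are real: z = (-b +/- sqrt(D)) / (2a) = (-1.483 +/- 2.80772) / (-2.842).
  z_1 = (-1.483 + 2.80772) / (-2.842) = -0.4661,   |z_1| = 0.4661.
  z_2 = (-1.483 - 2.80772) / (-2.842) = 1.5098,   |z_2| = 1.5098.
Moduli of all roots: 0.4661, 1.5098.
All moduli strictly greater than 1? No.
Verdict: Not invertible.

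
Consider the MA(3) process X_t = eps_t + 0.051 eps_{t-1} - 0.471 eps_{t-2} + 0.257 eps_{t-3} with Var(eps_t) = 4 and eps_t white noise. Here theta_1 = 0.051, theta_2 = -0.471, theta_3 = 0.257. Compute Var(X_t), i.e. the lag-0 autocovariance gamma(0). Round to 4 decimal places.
\gamma(0) = 5.1620

For an MA(q) process X_t = eps_t + sum_i theta_i eps_{t-i} with
Var(eps_t) = sigma^2, the variance is
  gamma(0) = sigma^2 * (1 + sum_i theta_i^2).
  sum_i theta_i^2 = (0.051)^2 + (-0.471)^2 + (0.257)^2 = 0.002601 + 0.221841 + 0.066049 = 0.290491.
  gamma(0) = 4 * (1 + 0.290491) = 4 * 1.290491 = 5.161964, which rounds to 5.1620.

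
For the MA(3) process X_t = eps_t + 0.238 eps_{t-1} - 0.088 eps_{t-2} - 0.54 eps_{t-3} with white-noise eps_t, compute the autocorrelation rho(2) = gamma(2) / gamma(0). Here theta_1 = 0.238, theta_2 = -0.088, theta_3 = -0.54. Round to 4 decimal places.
\rho(2) = -0.1597

For an MA(q) process with theta_0 = 1, the autocovariance is
  gamma(k) = sigma^2 * sum_{i=0..q-k} theta_i * theta_{i+k},
and rho(k) = gamma(k) / gamma(0). Sigma^2 cancels.
  numerator   = (1)*(-0.088) + (0.238)*(-0.54) = -0.21652.
  denominator = (1)^2 + (0.238)^2 + (-0.088)^2 + (-0.54)^2 = 1.355988.
  rho(2) = -0.21652 / 1.355988 = -0.1597.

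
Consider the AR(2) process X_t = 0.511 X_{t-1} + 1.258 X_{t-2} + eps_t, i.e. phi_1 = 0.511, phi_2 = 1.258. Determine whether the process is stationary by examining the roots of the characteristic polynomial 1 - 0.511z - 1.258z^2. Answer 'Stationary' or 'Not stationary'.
\text{Not stationary}

The AR(p) characteristic polynomial is P(z) = 1 - 0.511z - 1.258z^2.
Stationarity requires all roots to lie outside the unit circle, i.e. |z| > 1 for every root.
Set 1 + (-0.511) z + (-1.258) z^2 = 0, i.e. a z^2 + b z + c = 0 with a = -1.258, b = -0.511, c = 1.
Discriminant D = b^2 - 4ac = (-0.511)^2 - 4*(-1.258)*1 = 0.261121 - (-5.032) = 5.293121.
D >= 0, so the roots are real: z = (-b +/- sqrt(D)) / (2a) = (0.511 +/- 2.300678) / (-2.516).
  z_1 = (0.511 + 2.300678) / (-2.516) = -1.1175,   |z_1| = 1.1175.
  z_2 = (0.511 - 2.300678) / (-2.516) = 0.7113,   |z_2| = 0.7113.
Moduli of all roots: 1.1175, 0.7113.
All moduli strictly greater than 1? No.
Verdict: Not stationary.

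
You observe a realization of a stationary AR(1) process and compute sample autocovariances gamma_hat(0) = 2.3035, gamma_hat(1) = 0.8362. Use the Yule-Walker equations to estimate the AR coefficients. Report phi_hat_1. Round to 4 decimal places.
\hat\phi_{1} = 0.3630

The Yule-Walker equations for an AR(p) process read, in matrix form,
  Gamma_p phi = r_p,   with   (Gamma_p)_{ij} = gamma(|i - j|),
                       (r_p)_i = gamma(i),   i,j = 1..p.
Substitute the sample gammas (Toeplitz matrix and right-hand side of size 1):
  Gamma_p = [[2.3035]]
  r_p     = [0.8362]
With p = 1 this is the single equation gamma(0) phi_1 = gamma(1):
  phi_hat_1 = gamma(1) / gamma(0) = 0.8362 / 2.3035 = 0.3630.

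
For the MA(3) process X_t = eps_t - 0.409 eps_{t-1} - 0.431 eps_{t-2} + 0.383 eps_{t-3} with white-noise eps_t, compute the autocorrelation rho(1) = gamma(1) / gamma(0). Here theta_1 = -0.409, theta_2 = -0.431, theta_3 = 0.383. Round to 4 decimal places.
\rho(1) = -0.2652

For an MA(q) process with theta_0 = 1, the autocovariance is
  gamma(k) = sigma^2 * sum_{i=0..q-k} theta_i * theta_{i+k},
and rho(k) = gamma(k) / gamma(0). Sigma^2 cancels.
  numerator   = (1)*(-0.409) + (-0.409)*(-0.431) + (-0.431)*(0.383) = -0.397794.
  denominator = (1)^2 + (-0.409)^2 + (-0.431)^2 + (0.383)^2 = 1.499731.
  rho(1) = -0.397794 / 1.499731 = -0.2652.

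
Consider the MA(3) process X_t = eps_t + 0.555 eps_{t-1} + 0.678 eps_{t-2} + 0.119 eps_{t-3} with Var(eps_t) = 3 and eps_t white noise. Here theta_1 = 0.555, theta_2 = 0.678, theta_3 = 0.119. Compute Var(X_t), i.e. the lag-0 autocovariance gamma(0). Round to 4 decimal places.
\gamma(0) = 5.3456

For an MA(q) process X_t = eps_t + sum_i theta_i eps_{t-i} with
Var(eps_t) = sigma^2, the variance is
  gamma(0) = sigma^2 * (1 + sum_i theta_i^2).
  sum_i theta_i^2 = (0.555)^2 + (0.678)^2 + (0.119)^2 = 0.308025 + 0.459684 + 0.014161 = 0.78187.
  gamma(0) = 3 * (1 + 0.78187) = 3 * 1.78187 = 5.34561, which rounds to 5.3456.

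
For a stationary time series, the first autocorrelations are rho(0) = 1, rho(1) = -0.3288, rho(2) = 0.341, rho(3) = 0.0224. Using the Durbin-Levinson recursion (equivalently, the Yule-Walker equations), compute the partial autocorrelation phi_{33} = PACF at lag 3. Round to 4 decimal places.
\phi_{33} = 0.2299

The PACF at lag k is phi_{kk}, the last component of the solution
to the Yule-Walker system G_k phi = r_k where
  (G_k)_{ij} = rho(|i - j|), (r_k)_i = rho(i), i,j = 1..k.
Equivalently, Durbin-Levinson gives phi_{kk} iteratively:
  phi_{11} = rho(1)
  phi_{kk} = [rho(k) - sum_{j=1..k-1} phi_{k-1,j} rho(k-j)]
            / [1 - sum_{j=1..k-1} phi_{k-1,j} rho(j)],
  phi_{k,j} = phi_{k-1,j} - phi_{kk} phi_{k-1,k-j},  j = 1..k-1.
Step k = 1:
  phi_11 = rho(1) = -0.3288.
Step k = 2:
  phi_22 = [rho(2) - phi_11 rho(1)] / [1 - phi_11 rho(1)] = [0.341 - (-0.3288)(-0.3288)] / [1 - (-0.3288)(-0.3288)]
         = 0.23289056 / 0.89189056 = 0.26112.
  Update: phi_21 = phi_11 - phi_22 phi_11 = -0.3288 - (0.26112)(-0.3288) = -0.242944.
Step k = 3:
  phi_33 = [rho(3) - phi_21 rho(2) - phi_22 rho(1)] / [1 - phi_21 rho(1) - phi_22 rho(2)]
    numerator   = 0.0224 - (-0.242944)(0.341) - (0.26112)(-0.3288) = 0.1911001
    denominator = 1 - (-0.242944)(-0.3288) - (0.26112)(0.341) = 0.83107815
  phi_33 = 0.1911001 / 0.83107815 = 0.2299.
Therefore phi_{33} = 0.2299.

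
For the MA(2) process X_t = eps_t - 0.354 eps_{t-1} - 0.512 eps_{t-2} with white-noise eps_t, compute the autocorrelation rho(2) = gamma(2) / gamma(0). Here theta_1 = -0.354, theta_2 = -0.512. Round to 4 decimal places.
\rho(2) = -0.3690

For an MA(q) process with theta_0 = 1, the autocovariance is
  gamma(k) = sigma^2 * sum_{i=0..q-k} theta_i * theta_{i+k},
and rho(k) = gamma(k) / gamma(0). Sigma^2 cancels.
  numerator   = (1)*(-0.512) = -0.512.
  denominator = (1)^2 + (-0.354)^2 + (-0.512)^2 = 1.38746.
  rho(2) = -0.512 / 1.38746 = -0.3690.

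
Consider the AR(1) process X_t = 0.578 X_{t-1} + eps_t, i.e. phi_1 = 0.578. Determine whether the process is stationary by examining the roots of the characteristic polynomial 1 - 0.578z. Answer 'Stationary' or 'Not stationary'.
\text{Stationary}

The AR(p) characteristic polynomial is P(z) = 1 - 0.578z.
Stationarity requires all roots to lie outside the unit circle, i.e. |z| > 1 for every root.
This is linear in z: 1 + (-0.578) z = 0  =>  z = -1/(-0.578) = 1.730104,  |z| = 1.730104.
Moduli of all roots: 1.7301.
All moduli strictly greater than 1? Yes.
Verdict: Stationary.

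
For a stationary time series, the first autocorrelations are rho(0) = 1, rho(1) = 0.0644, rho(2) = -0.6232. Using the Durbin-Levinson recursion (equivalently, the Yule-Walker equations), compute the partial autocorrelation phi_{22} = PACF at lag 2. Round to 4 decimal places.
\phi_{22} = -0.6300

The PACF at lag k is phi_{kk}, the last component of the solution
to the Yule-Walker system G_k phi = r_k where
  (G_k)_{ij} = rho(|i - j|), (r_k)_i = rho(i), i,j = 1..k.
Equivalently, Durbin-Levinson gives phi_{kk} iteratively:
  phi_{11} = rho(1)
  phi_{kk} = [rho(k) - sum_{j=1..k-1} phi_{k-1,j} rho(k-j)]
            / [1 - sum_{j=1..k-1} phi_{k-1,j} rho(j)],
  phi_{k,j} = phi_{k-1,j} - phi_{kk} phi_{k-1,k-j},  j = 1..k-1.
Step k = 1:
  phi_11 = rho(1) = 0.0644.
Step k = 2:
  phi_22 = [rho(2) - phi_11 rho(1)] / [1 - phi_11 rho(1)] = [-0.6232 - (0.0644)(0.0644)] / [1 - (0.0644)(0.0644)]
         = -0.62734736 / 0.99585264 = -0.63.
Therefore phi_{22} = -0.6300.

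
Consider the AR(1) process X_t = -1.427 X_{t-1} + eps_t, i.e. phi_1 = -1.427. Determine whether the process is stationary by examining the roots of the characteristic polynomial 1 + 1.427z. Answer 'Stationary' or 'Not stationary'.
\text{Not stationary}

The AR(p) characteristic polynomial is P(z) = 1 + 1.427z.
Stationarity requires all roots to lie outside the unit circle, i.e. |z| > 1 for every root.
This is linear in z: 1 + (1.427) z = 0  =>  z = -1/(1.427) = -0.700771,  |z| = 0.700771.
Moduli of all roots: 0.7008.
All moduli strictly greater than 1? No.
Verdict: Not stationary.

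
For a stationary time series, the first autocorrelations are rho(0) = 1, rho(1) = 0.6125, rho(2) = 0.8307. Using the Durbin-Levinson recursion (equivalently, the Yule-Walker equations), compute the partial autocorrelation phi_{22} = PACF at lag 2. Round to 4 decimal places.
\phi_{22} = 0.7291

The PACF at lag k is phi_{kk}, the last component of the solution
to the Yule-Walker system G_k phi = r_k where
  (G_k)_{ij} = rho(|i - j|), (r_k)_i = rho(i), i,j = 1..k.
Equivalently, Durbin-Levinson gives phi_{kk} iteratively:
  phi_{11} = rho(1)
  phi_{kk} = [rho(k) - sum_{j=1..k-1} phi_{k-1,j} rho(k-j)]
            / [1 - sum_{j=1..k-1} phi_{k-1,j} rho(j)],
  phi_{k,j} = phi_{k-1,j} - phi_{kk} phi_{k-1,k-j},  j = 1..k-1.
Step k = 1:
  phi_11 = rho(1) = 0.6125.
Step k = 2:
  phi_22 = [rho(2) - phi_11 rho(1)] / [1 - phi_11 rho(1)] = [0.8307 - (0.6125)(0.6125)] / [1 - (0.6125)(0.6125)]
         = 0.45554375 / 0.62484375 = 0.7291.
Therefore phi_{22} = 0.7291.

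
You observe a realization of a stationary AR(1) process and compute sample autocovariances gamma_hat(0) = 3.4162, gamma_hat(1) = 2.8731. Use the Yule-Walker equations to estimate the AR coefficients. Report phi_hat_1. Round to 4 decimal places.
\hat\phi_{1} = 0.8410

The Yule-Walker equations for an AR(p) process read, in matrix form,
  Gamma_p phi = r_p,   with   (Gamma_p)_{ij} = gamma(|i - j|),
                       (r_p)_i = gamma(i),   i,j = 1..p.
Substitute the sample gammas (Toeplitz matrix and right-hand side of size 1):
  Gamma_p = [[3.4162]]
  r_p     = [2.8731]
With p = 1 this is the single equation gamma(0) phi_1 = gamma(1):
  phi_hat_1 = gamma(1) / gamma(0) = 2.8731 / 3.4162 = 0.8410.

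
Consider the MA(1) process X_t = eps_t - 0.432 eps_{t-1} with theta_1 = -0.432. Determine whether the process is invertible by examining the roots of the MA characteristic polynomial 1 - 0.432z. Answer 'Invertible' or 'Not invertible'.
\text{Invertible}

The MA(q) characteristic polynomial is P(z) = 1 - 0.432z.
Invertibility requires all roots to lie outside the unit circle, i.e. |z| > 1 for every root.
This is linear in z: 1 + (-0.432) z = 0  =>  z = -1/(-0.432) = 2.314815,  |z| = 2.314815.
Moduli of all roots: 2.3148.
All moduli strictly greater than 1? Yes.
Verdict: Invertible.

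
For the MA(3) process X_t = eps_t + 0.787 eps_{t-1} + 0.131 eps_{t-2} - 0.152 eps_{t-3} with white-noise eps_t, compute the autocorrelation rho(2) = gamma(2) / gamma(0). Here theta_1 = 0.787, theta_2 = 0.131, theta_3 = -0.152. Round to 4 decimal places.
\rho(2) = 0.0069

For an MA(q) process with theta_0 = 1, the autocovariance is
  gamma(k) = sigma^2 * sum_{i=0..q-k} theta_i * theta_{i+k},
and rho(k) = gamma(k) / gamma(0). Sigma^2 cancels.
  numerator   = (1)*(0.131) + (0.787)*(-0.152) = 0.011376.
  denominator = (1)^2 + (0.787)^2 + (0.131)^2 + (-0.152)^2 = 1.659634.
  rho(2) = 0.011376 / 1.659634 = 0.0069.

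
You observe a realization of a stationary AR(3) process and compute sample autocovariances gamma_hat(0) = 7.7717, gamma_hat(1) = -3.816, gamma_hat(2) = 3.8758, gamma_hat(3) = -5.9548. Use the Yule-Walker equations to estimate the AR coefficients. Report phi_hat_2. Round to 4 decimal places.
\hat\phi_{2} = 0.1280

The Yule-Walker equations for an AR(p) process read, in matrix form,
  Gamma_p phi = r_p,   with   (Gamma_p)_{ij} = gamma(|i - j|),
                       (r_p)_i = gamma(i),   i,j = 1..p.
Substitute the sample gammas (Toeplitz matrix and right-hand side of size 3):
  Gamma_p = [[7.7717, -3.816, 3.8758], [-3.816, 7.7717, -3.816], [3.8758, -3.816, 7.7717]]
  r_p     = [-3.816, 3.8758, -5.9548]
Written out (R1..R3):
  (R1) 7.7717 phi_1 - 3.816 phi_2 + 3.8758 phi_3 = -3.816
  (R2) -3.816 phi_1 + 7.7717 phi_2 - 3.816 phi_3 = 3.8758
  (R3) 3.8758 phi_1 - 3.816 phi_2 + 7.7717 phi_3 = -5.9548
Gaussian elimination:
  R2 <- R2 - (-3.816/7.7717) R1 = R2 - (-0.491012) R1:  5.897997 phi_2 - 1.912935 phi_3 = 2.002097
  R3 <- R3 - (3.8758/7.7717) R1 = R3 - (0.498707) R1:  -1.912935 phi_2 + 5.838812 phi_3 = -4.051735
  R3 <- R3 - (-1.912935/5.897997) R2 = R3 - (-0.324336) R2:  5.218378 phi_3 = -3.402382
Back-substitution:
  phi_hat_3 = -3.402382 / 5.218378 = -0.652
  phi_hat_2 = (2.002097 - (-1.912935)(-0.652)) / 5.897997 = 0.127986
  phi_hat_1 = (-3.816 - (-3.816)(0.127986) - (3.8758)(-0.652)) / 7.7717 = -0.103013
So phi_hat = [-0.1030, 0.1280, -0.6520].
Therefore phi_hat_2 = 0.1280.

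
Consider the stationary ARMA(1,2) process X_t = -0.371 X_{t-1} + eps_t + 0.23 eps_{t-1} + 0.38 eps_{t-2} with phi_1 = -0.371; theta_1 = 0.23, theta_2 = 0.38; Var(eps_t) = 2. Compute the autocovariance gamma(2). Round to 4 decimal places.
\gamma(2) = 0.9695

Multiply the model equation by X_{t-k} and take expectations. With theta_0 = psi_0 = 1 and psi_j the MA(infinity) weights, this gives
  gamma(k) - sum_i phi_i gamma(k-i) = c_k,
  c_k = sigma^2 * sum_{j=k..q} theta_j psi_{j-k}   (c_k = 0 for k > q),
using gamma(-m) = gamma(m).
psi-weights needed (psi_j = theta_j + sum_i phi_i psi_{j-i}):
  psi_1 = theta_1 + phi_1 = 0.23 + (-0.371) = -0.141
  psi_2 = theta_2 + phi_1 psi_1 = 0.38 + (-0.371)(-0.141) = 0.432311
Right-hand sides:
  c_0 = sigma^2 (1 + theta_1 psi_1 + theta_2 psi_2) = 2 * (1 + (0.23)(-0.141) + (0.38)(0.432311)) = 2 * 1.131848 = 2.263696
  c_1 = sigma^2 (theta_1 + theta_2 psi_1) = 2 * (0.23 + (0.38)(-0.141)) = 0.35284
  c_2 = sigma^2 theta_2 = 2 * (0.38) = 0.76
Equations for k = 0 and k = 1 (AR order 1):
  gamma(0) = phi_1 gamma(1) + c_0
  gamma(1) = phi_1 gamma(0) + c_1
Substituting the second into the first: gamma(0) (1 - phi_1^2) = c_0 + phi_1 c_1, so
  gamma(0) = (c_0 + phi_1 c_1) / (1 - phi_1^2) = (2.263696 + (-0.371)(0.35284)) / (1 - (-0.371)^2) = 2.132793 / 0.862359 = 2.473207.
  gamma(1) = phi_1 gamma(0) + c_1 = (-0.371)(2.473207) + (0.35284) = -0.56472.
For k = 2: gamma(2) = phi_1 gamma(1) + c_2
  = (-0.371)(-0.56472) + (0.76) = 0.969511.
Therefore gamma(2) = 0.9695 (to 4 decimal places).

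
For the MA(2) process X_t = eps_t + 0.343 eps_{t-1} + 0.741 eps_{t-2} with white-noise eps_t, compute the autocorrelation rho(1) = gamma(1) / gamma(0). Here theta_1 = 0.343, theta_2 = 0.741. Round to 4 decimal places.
\rho(1) = 0.3583

For an MA(q) process with theta_0 = 1, the autocovariance is
  gamma(k) = sigma^2 * sum_{i=0..q-k} theta_i * theta_{i+k},
and rho(k) = gamma(k) / gamma(0). Sigma^2 cancels.
  numerator   = (1)*(0.343) + (0.343)*(0.741) = 0.597163.
  denominator = (1)^2 + (0.343)^2 + (0.741)^2 = 1.66673.
  rho(1) = 0.597163 / 1.66673 = 0.3583.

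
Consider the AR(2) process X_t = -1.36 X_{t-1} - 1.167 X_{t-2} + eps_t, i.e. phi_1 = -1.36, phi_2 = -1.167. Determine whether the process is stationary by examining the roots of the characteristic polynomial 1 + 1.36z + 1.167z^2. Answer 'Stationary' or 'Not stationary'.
\text{Not stationary}

The AR(p) characteristic polynomial is P(z) = 1 + 1.36z + 1.167z^2.
Stationarity requires all roots to lie outside the unit circle, i.e. |z| > 1 for every root.
Set 1 + (1.36) z + (1.167) z^2 = 0, i.e. a z^2 + b z + c = 0 with a = 1.167, b = 1.36, c = 1.
Discriminant D = b^2 - 4ac = (1.36)^2 - 4*(1.167)*1 = 1.8496 - (4.668) = -2.8184.
D < 0, so the roots are the complex-conjugate pair z = (-b +/- i sqrt(-D)) / (2a) = -0.5827 +/- 0.7193i.
For a conjugate pair |z|^2 = z * conj(z) = (product of roots) = c/a = 1/(1.167) = 0.856898, so |z| = sqrt(0.856898) = 0.9257 for both roots.
Moduli of all roots: 0.9257, 0.9257.
All moduli strictly greater than 1? No.
Verdict: Not stationary.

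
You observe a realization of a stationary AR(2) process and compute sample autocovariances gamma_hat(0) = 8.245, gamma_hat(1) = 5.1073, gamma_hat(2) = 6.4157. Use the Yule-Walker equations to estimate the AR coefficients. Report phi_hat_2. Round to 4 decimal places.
\hat\phi_{2} = 0.6400

The Yule-Walker equations for an AR(p) process read, in matrix form,
  Gamma_p phi = r_p,   with   (Gamma_p)_{ij} = gamma(|i - j|),
                       (r_p)_i = gamma(i),   i,j = 1..p.
Substitute the sample gammas (Toeplitz matrix and right-hand side of size 2):
  Gamma_p = [[8.245, 5.1073], [5.1073, 8.245]]
  r_p     = [5.1073, 6.4157]
Written out:
  8.245 phi_1 + 5.1073 phi_2 = 5.1073
  5.1073 phi_1 + 8.245 phi_2 = 6.4157
Solve by Cramer's rule:
  det = gamma(0)^2 - gamma(1)^2 = (8.245)^2 - (5.1073)^2 = 67.980025 - 26.08451329 = 41.89551171
  phi_hat_1 = [gamma(1) gamma(0) - gamma(1) gamma(2)] / det = [(5.1073)(8.245) - (5.1073)(6.4157)] / 41.89551171 = 9.34278389 / 41.89551171 = 0.223
  phi_hat_2 = [gamma(0) gamma(2) - gamma(1)^2] / det = [(8.245)(6.4157) - (5.1073)^2] / 41.89551171 = 26.81293321 / 41.89551171 = 0.64
So phi_hat = [0.2230, 0.6400].
Therefore phi_hat_2 = 0.6400.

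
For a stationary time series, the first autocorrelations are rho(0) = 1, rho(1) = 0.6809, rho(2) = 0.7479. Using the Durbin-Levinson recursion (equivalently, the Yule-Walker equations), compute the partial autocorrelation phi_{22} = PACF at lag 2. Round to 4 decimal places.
\phi_{22} = 0.5300

The PACF at lag k is phi_{kk}, the last component of the solution
to the Yule-Walker system G_k phi = r_k where
  (G_k)_{ij} = rho(|i - j|), (r_k)_i = rho(i), i,j = 1..k.
Equivalently, Durbin-Levinson gives phi_{kk} iteratively:
  phi_{11} = rho(1)
  phi_{kk} = [rho(k) - sum_{j=1..k-1} phi_{k-1,j} rho(k-j)]
            / [1 - sum_{j=1..k-1} phi_{k-1,j} rho(j)],
  phi_{k,j} = phi_{k-1,j} - phi_{kk} phi_{k-1,k-j},  j = 1..k-1.
Step k = 1:
  phi_11 = rho(1) = 0.6809.
Step k = 2:
  phi_22 = [rho(2) - phi_11 rho(1)] / [1 - phi_11 rho(1)] = [0.7479 - (0.6809)(0.6809)] / [1 - (0.6809)(0.6809)]
         = 0.28427519 / 0.53637519 = 0.53.
Therefore phi_{22} = 0.5300.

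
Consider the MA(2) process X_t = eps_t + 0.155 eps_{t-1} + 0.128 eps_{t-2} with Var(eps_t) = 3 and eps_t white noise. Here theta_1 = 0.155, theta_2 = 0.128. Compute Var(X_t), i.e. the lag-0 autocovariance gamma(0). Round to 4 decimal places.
\gamma(0) = 3.1212

For an MA(q) process X_t = eps_t + sum_i theta_i eps_{t-i} with
Var(eps_t) = sigma^2, the variance is
  gamma(0) = sigma^2 * (1 + sum_i theta_i^2).
  sum_i theta_i^2 = (0.155)^2 + (0.128)^2 = 0.024025 + 0.016384 = 0.040409.
  gamma(0) = 3 * (1 + 0.040409) = 3 * 1.040409 = 3.121227, which rounds to 3.1212.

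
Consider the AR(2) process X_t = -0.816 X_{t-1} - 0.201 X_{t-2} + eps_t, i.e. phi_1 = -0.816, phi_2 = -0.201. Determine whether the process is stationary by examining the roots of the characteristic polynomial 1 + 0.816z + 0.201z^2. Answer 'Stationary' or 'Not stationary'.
\text{Stationary}

The AR(p) characteristic polynomial is P(z) = 1 + 0.816z + 0.201z^2.
Stationarity requires all roots to lie outside the unit circle, i.e. |z| > 1 for every root.
Set 1 + (0.816) z + (0.201) z^2 = 0, i.e. a z^2 + b z + c = 0 with a = 0.201, b = 0.816, c = 1.
Discriminant D = b^2 - 4ac = (0.816)^2 - 4*(0.201)*1 = 0.665856 - (0.804) = -0.138144.
D < 0, so the roots are the complex-conjugate pair z = (-b +/- i sqrt(-D)) / (2a) = -2.0299 +/- 0.9246i.
For a conjugate pair |z|^2 = z * conj(z) = (product of roots) = c/a = 1/(0.201) = 4.975124, so |z| = sqrt(4.975124) = 2.2305 for both roots.
Moduli of all roots: 2.2305, 2.2305.
All moduli strictly greater than 1? Yes.
Verdict: Stationary.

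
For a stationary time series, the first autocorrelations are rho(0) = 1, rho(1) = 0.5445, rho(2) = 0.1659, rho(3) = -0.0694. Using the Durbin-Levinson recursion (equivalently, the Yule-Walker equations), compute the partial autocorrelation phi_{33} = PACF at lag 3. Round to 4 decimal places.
\phi_{33} = -0.1111

The PACF at lag k is phi_{kk}, the last component of the solution
to the Yule-Walker system G_k phi = r_k where
  (G_k)_{ij} = rho(|i - j|), (r_k)_i = rho(i), i,j = 1..k.
Equivalently, Durbin-Levinson gives phi_{kk} iteratively:
  phi_{11} = rho(1)
  phi_{kk} = [rho(k) - sum_{j=1..k-1} phi_{k-1,j} rho(k-j)]
            / [1 - sum_{j=1..k-1} phi_{k-1,j} rho(j)],
  phi_{k,j} = phi_{k-1,j} - phi_{kk} phi_{k-1,k-j},  j = 1..k-1.
Step k = 1:
  phi_11 = rho(1) = 0.5445.
Step k = 2:
  phi_22 = [rho(2) - phi_11 rho(1)] / [1 - phi_11 rho(1)] = [0.1659 - (0.5445)(0.5445)] / [1 - (0.5445)(0.5445)]
         = -0.13058025 / 0.70351975 = -0.18561.
  Update: phi_21 = phi_11 - phi_22 phi_11 = 0.5445 - (-0.18561)(0.5445) = 0.645565.
Step k = 3:
  phi_33 = [rho(3) - phi_21 rho(2) - phi_22 rho(1)] / [1 - phi_21 rho(1) - phi_22 rho(2)]
    numerator   = -0.0694 - (0.645565)(0.1659) - (-0.18561)(0.5445) = -0.07543456
    denominator = 1 - (0.645565)(0.5445) - (-0.18561)(0.1659) = 0.67928276
  phi_33 = -0.07543456 / 0.67928276 = -0.1111.
Therefore phi_{33} = -0.1111.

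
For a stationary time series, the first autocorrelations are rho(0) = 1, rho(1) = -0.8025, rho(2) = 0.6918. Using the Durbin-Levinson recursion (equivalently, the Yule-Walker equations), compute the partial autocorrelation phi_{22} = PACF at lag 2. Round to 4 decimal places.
\phi_{22} = 0.1343

The PACF at lag k is phi_{kk}, the last component of the solution
to the Yule-Walker system G_k phi = r_k where
  (G_k)_{ij} = rho(|i - j|), (r_k)_i = rho(i), i,j = 1..k.
Equivalently, Durbin-Levinson gives phi_{kk} iteratively:
  phi_{11} = rho(1)
  phi_{kk} = [rho(k) - sum_{j=1..k-1} phi_{k-1,j} rho(k-j)]
            / [1 - sum_{j=1..k-1} phi_{k-1,j} rho(j)],
  phi_{k,j} = phi_{k-1,j} - phi_{kk} phi_{k-1,k-j},  j = 1..k-1.
Step k = 1:
  phi_11 = rho(1) = -0.8025.
Step k = 2:
  phi_22 = [rho(2) - phi_11 rho(1)] / [1 - phi_11 rho(1)] = [0.6918 - (-0.8025)(-0.8025)] / [1 - (-0.8025)(-0.8025)]
         = 0.04779375 / 0.35599375 = 0.1343.
Therefore phi_{22} = 0.1343.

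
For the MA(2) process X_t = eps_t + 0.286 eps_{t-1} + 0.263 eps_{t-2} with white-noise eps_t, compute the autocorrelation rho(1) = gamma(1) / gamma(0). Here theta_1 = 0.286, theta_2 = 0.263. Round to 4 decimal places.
\rho(1) = 0.3138

For an MA(q) process with theta_0 = 1, the autocovariance is
  gamma(k) = sigma^2 * sum_{i=0..q-k} theta_i * theta_{i+k},
and rho(k) = gamma(k) / gamma(0). Sigma^2 cancels.
  numerator   = (1)*(0.286) + (0.286)*(0.263) = 0.361218.
  denominator = (1)^2 + (0.286)^2 + (0.263)^2 = 1.150965.
  rho(1) = 0.361218 / 1.150965 = 0.3138.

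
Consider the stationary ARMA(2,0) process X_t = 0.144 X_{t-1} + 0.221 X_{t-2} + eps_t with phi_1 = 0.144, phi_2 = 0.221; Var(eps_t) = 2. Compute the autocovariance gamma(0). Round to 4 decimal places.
\gamma(0) = 2.1771

Multiply the model equation by X_{t-k} and take expectations. With theta_0 = psi_0 = 1 and psi_j the MA(infinity) weights, this gives
  gamma(k) - sum_i phi_i gamma(k-i) = c_k,
  c_k = sigma^2 * sum_{j=k..q} theta_j psi_{j-k}   (c_k = 0 for k > q),
using gamma(-m) = gamma(m).
Pure AR (q = 0): c_0 = sigma^2 = 2, c_k = 0 for k >= 1.
Equations for k = 0, 1, 2 (AR order 2, c_2 = 0):
  (E0) gamma(0) = phi_1 gamma(1) + phi_2 gamma(2) + c_0
  (E1) gamma(1) = phi_1 gamma(0) + phi_2 gamma(1) + c_1
  (E2) gamma(2) = phi_1 gamma(1) + phi_2 gamma(0)
From (E1): gamma(1) = A gamma(0) + B with
  A = phi_1 / (1 - phi_2) = 0.144 / 0.779 = 0.184852,   B = c_1 / (1 - phi_2) = 0 / 0.779 = 0.
Insert (E2) into (E0): gamma(0) (1 - phi_2^2) = phi_1 (1 + phi_2) gamma(1) + c_0.
  phi_1 (1 + phi_2) = (0.144)(1.221) = 0.175824,   1 - phi_2^2 = 0.951159.
Replace gamma(1) by A gamma(0) + B and collect gamma(0):
  gamma(0) [0.951159 - (0.175824)(0.184852)] = c_0 = 2
  gamma(0) * 0.918658 = 2
  gamma(0) = 2 / 0.918658 = 2.17709.
Therefore gamma(0) = 2.1771 (to 4 decimal places).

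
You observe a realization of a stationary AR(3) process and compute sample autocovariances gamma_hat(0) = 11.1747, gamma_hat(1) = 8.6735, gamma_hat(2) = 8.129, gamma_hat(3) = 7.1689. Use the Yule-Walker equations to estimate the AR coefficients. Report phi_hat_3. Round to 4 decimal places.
\hat\phi_{3} = 0.0290

The Yule-Walker equations for an AR(p) process read, in matrix form,
  Gamma_p phi = r_p,   with   (Gamma_p)_{ij} = gamma(|i - j|),
                       (r_p)_i = gamma(i),   i,j = 1..p.
Substitute the sample gammas (Toeplitz matrix and right-hand side of size 3):
  Gamma_p = [[11.1747, 8.6735, 8.129], [8.6735, 11.1747, 8.6735], [8.129, 8.6735, 11.1747]]
  r_p     = [8.6735, 8.129, 7.1689]
Written out (R1..R3):
  (R1) 11.1747 phi_1 + 8.6735 phi_2 + 8.129 phi_3 = 8.6735
  (R2) 8.6735 phi_1 + 11.1747 phi_2 + 8.6735 phi_3 = 8.129
  (R3) 8.129 phi_1 + 8.6735 phi_2 + 11.1747 phi_3 = 7.1689
Gaussian elimination:
  R2 <- R2 - (8.6735/11.1747) R1 = R2 - (0.776173) R1:  4.442564 phi_2 + 2.36399 phi_3 = 1.396864
  R3 <- R3 - (8.129/11.1747) R1 = R3 - (0.727447) R1:  2.36399 phi_2 + 5.261285 phi_3 = 0.85939
  R3 <- R3 - (2.36399/4.442564) R2 = R3 - (0.532123) R2:  4.003352 phi_3 = 0.116087
Back-substitution:
  phi_hat_3 = 0.116087 / 4.003352 = 0.028997
  phi_hat_2 = (1.396864 - (2.36399)(0.028997)) / 4.442564 = 0.298997
  phi_hat_1 = (8.6735 - (8.6735)(0.298997) - (8.129)(0.028997)) / 11.1747 = 0.523005
So phi_hat = [0.5230, 0.2990, 0.0290].
Therefore phi_hat_3 = 0.0290.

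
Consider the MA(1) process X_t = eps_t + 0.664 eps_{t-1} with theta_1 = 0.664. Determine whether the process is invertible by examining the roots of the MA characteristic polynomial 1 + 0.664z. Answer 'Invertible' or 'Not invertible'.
\text{Invertible}

The MA(q) characteristic polynomial is P(z) = 1 + 0.664z.
Invertibility requires all roots to lie outside the unit circle, i.e. |z| > 1 for every root.
This is linear in z: 1 + (0.664) z = 0  =>  z = -1/(0.664) = -1.506024,  |z| = 1.506024.
Moduli of all roots: 1.5060.
All moduli strictly greater than 1? Yes.
Verdict: Invertible.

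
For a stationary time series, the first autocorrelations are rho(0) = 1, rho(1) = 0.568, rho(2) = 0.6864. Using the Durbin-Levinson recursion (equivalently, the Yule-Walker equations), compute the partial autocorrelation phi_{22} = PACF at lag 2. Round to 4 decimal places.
\phi_{22} = 0.5370

The PACF at lag k is phi_{kk}, the last component of the solution
to the Yule-Walker system G_k phi = r_k where
  (G_k)_{ij} = rho(|i - j|), (r_k)_i = rho(i), i,j = 1..k.
Equivalently, Durbin-Levinson gives phi_{kk} iteratively:
  phi_{11} = rho(1)
  phi_{kk} = [rho(k) - sum_{j=1..k-1} phi_{k-1,j} rho(k-j)]
            / [1 - sum_{j=1..k-1} phi_{k-1,j} rho(j)],
  phi_{k,j} = phi_{k-1,j} - phi_{kk} phi_{k-1,k-j},  j = 1..k-1.
Step k = 1:
  phi_11 = rho(1) = 0.568.
Step k = 2:
  phi_22 = [rho(2) - phi_11 rho(1)] / [1 - phi_11 rho(1)] = [0.6864 - (0.568)(0.568)] / [1 - (0.568)(0.568)]
         = 0.363776 / 0.677376 = 0.537.
Therefore phi_{22} = 0.5370.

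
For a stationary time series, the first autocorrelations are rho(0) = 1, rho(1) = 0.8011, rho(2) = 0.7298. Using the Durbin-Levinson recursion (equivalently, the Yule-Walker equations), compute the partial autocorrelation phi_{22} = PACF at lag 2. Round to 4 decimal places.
\phi_{22} = 0.2458

The PACF at lag k is phi_{kk}, the last component of the solution
to the Yule-Walker system G_k phi = r_k where
  (G_k)_{ij} = rho(|i - j|), (r_k)_i = rho(i), i,j = 1..k.
Equivalently, Durbin-Levinson gives phi_{kk} iteratively:
  phi_{11} = rho(1)
  phi_{kk} = [rho(k) - sum_{j=1..k-1} phi_{k-1,j} rho(k-j)]
            / [1 - sum_{j=1..k-1} phi_{k-1,j} rho(j)],
  phi_{k,j} = phi_{k-1,j} - phi_{kk} phi_{k-1,k-j},  j = 1..k-1.
Step k = 1:
  phi_11 = rho(1) = 0.8011.
Step k = 2:
  phi_22 = [rho(2) - phi_11 rho(1)] / [1 - phi_11 rho(1)] = [0.7298 - (0.8011)(0.8011)] / [1 - (0.8011)(0.8011)]
         = 0.08803879 / 0.35823879 = 0.2458.
Therefore phi_{22} = 0.2458.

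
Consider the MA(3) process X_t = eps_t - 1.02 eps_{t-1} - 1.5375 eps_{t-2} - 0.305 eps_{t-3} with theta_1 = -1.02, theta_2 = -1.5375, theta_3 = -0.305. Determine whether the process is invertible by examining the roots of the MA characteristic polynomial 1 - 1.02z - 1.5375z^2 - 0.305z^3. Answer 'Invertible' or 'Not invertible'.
\text{Not invertible}

The MA(q) characteristic polynomial is P(z) = 1 - 1.02z - 1.5375z^2 - 0.305z^3.
Invertibility requires all roots to lie outside the unit circle, i.e. |z| > 1 for every root.
Degree 3: look for a simple real root z0 first, then factor out (1 - z/z0) and solve the remaining quadratic.
Testing z0 = -4: P(-4) = 1 + (-1.02)(-4) + (-1.5375)(-4)^2 + (-0.305)(-4)^3
  = 1 + (4.08) + (-24.6) + (19.52) = 0.  So z_0 = -4 is a root, |z_0| = 4.
Divide out the factor (1 + 0.25 z) = (1 - z/z0) (since 1/z0 = -0.25):
  P(z) = (1 + 0.25 z)(1 + (-1.27) z + (-1.22) z^2)
  [check: z-coef -1.27 - (-0.25) = -1.02; z^2-coef -1.22 - (-0.25)(-1.27) = -1.5375; z^3-coef -(-0.25)(-1.22) = -0.305.]
Remaining roots from the quadratic factor 1 + (-1.27) z + (-1.22) z^2:
  Set 1 + (-1.27) z + (-1.22) z^2 = 0, i.e. a z^2 + b z + c = 0 with a = -1.22, b = -1.27, c = 1.
  Discriminant D = b^2 - 4ac = (-1.27)^2 - 4*(-1.22)*1 = 1.6129 - (-4.88) = 6.4929.
  D >= 0, so the roots are real: z = (-b +/- sqrt(D)) / (2a) = (1.27 +/- 2.548117) / (-2.44).
    z_1 = (1.27 + 2.548117) / (-2.44) = -1.5648,   |z_1| = 1.5648.
    z_2 = (1.27 - 2.548117) / (-2.44) = 0.5238,   |z_2| = 0.5238.
Moduli of all roots: 4.0000, 1.5648, 0.5238.
All moduli strictly greater than 1? No.
Verdict: Not invertible.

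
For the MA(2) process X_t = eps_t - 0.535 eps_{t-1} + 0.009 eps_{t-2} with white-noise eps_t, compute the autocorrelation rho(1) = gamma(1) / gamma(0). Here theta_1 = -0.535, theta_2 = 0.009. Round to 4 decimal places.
\rho(1) = -0.4197

For an MA(q) process with theta_0 = 1, the autocovariance is
  gamma(k) = sigma^2 * sum_{i=0..q-k} theta_i * theta_{i+k},
and rho(k) = gamma(k) / gamma(0). Sigma^2 cancels.
  numerator   = (1)*(-0.535) + (-0.535)*(0.009) = -0.539815.
  denominator = (1)^2 + (-0.535)^2 + (0.009)^2 = 1.286306.
  rho(1) = -0.539815 / 1.286306 = -0.4197.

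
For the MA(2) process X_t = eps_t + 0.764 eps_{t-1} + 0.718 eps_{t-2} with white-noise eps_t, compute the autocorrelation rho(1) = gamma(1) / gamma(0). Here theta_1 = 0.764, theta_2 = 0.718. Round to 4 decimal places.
\rho(1) = 0.6253

For an MA(q) process with theta_0 = 1, the autocovariance is
  gamma(k) = sigma^2 * sum_{i=0..q-k} theta_i * theta_{i+k},
and rho(k) = gamma(k) / gamma(0). Sigma^2 cancels.
  numerator   = (1)*(0.764) + (0.764)*(0.718) = 1.312552.
  denominator = (1)^2 + (0.764)^2 + (0.718)^2 = 2.09922.
  rho(1) = 1.312552 / 2.09922 = 0.6253.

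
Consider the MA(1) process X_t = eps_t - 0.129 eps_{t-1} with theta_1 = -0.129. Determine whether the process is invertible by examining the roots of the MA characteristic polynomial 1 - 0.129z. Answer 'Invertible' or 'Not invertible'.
\text{Invertible}

The MA(q) characteristic polynomial is P(z) = 1 - 0.129z.
Invertibility requires all roots to lie outside the unit circle, i.e. |z| > 1 for every root.
This is linear in z: 1 + (-0.129) z = 0  =>  z = -1/(-0.129) = 7.751938,  |z| = 7.751938.
Moduli of all roots: 7.7519.
All moduli strictly greater than 1? Yes.
Verdict: Invertible.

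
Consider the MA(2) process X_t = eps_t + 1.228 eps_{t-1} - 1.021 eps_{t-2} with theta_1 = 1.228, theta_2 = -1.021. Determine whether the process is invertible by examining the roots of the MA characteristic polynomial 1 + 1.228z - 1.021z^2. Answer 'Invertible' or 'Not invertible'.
\text{Not invertible}

The MA(q) characteristic polynomial is P(z) = 1 + 1.228z - 1.021z^2.
Invertibility requires all roots to lie outside the unit circle, i.e. |z| > 1 for every root.
Set 1 + (1.228) z + (-1.021) z^2 = 0, i.e. a z^2 + b z + c = 0 with a = -1.021, b = 1.228, c = 1.
Discriminant D = b^2 - 4ac = (1.228)^2 - 4*(-1.021)*1 = 1.507984 - (-4.084) = 5.591984.
D >= 0, so the roots are real: z = (-b +/- sqrt(D)) / (2a) = (-1.228 +/- 2.364738) / (-2.042).
  z_1 = (-1.228 + 2.364738) / (-2.042) = -0.5567,   |z_1| = 0.5567.
  z_2 = (-1.228 - 2.364738) / (-2.042) = 1.7594,   |z_2| = 1.7594.
Moduli of all roots: 0.5567, 1.7594.
All moduli strictly greater than 1? No.
Verdict: Not invertible.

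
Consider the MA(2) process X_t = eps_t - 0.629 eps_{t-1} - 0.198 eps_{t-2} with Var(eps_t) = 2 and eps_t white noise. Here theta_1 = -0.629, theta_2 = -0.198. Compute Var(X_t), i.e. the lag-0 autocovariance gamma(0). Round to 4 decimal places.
\gamma(0) = 2.8697

For an MA(q) process X_t = eps_t + sum_i theta_i eps_{t-i} with
Var(eps_t) = sigma^2, the variance is
  gamma(0) = sigma^2 * (1 + sum_i theta_i^2).
  sum_i theta_i^2 = (-0.629)^2 + (-0.198)^2 = 0.395641 + 0.039204 = 0.434845.
  gamma(0) = 2 * (1 + 0.434845) = 2 * 1.434845 = 2.86969, which rounds to 2.8697.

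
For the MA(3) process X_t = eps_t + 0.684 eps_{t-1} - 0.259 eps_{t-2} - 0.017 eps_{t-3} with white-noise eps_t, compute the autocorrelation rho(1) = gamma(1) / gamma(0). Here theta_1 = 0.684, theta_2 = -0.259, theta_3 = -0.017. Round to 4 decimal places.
\rho(1) = 0.3330

For an MA(q) process with theta_0 = 1, the autocovariance is
  gamma(k) = sigma^2 * sum_{i=0..q-k} theta_i * theta_{i+k},
and rho(k) = gamma(k) / gamma(0). Sigma^2 cancels.
  numerator   = (1)*(0.684) + (0.684)*(-0.259) + (-0.259)*(-0.017) = 0.511247.
  denominator = (1)^2 + (0.684)^2 + (-0.259)^2 + (-0.017)^2 = 1.535226.
  rho(1) = 0.511247 / 1.535226 = 0.3330.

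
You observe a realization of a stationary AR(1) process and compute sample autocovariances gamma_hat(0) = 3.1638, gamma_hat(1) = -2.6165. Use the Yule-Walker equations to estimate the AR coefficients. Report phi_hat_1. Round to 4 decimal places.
\hat\phi_{1} = -0.8270

The Yule-Walker equations for an AR(p) process read, in matrix form,
  Gamma_p phi = r_p,   with   (Gamma_p)_{ij} = gamma(|i - j|),
                       (r_p)_i = gamma(i),   i,j = 1..p.
Substitute the sample gammas (Toeplitz matrix and right-hand side of size 1):
  Gamma_p = [[3.1638]]
  r_p     = [-2.6165]
With p = 1 this is the single equation gamma(0) phi_1 = gamma(1):
  phi_hat_1 = gamma(1) / gamma(0) = -2.6165 / 3.1638 = -0.8270.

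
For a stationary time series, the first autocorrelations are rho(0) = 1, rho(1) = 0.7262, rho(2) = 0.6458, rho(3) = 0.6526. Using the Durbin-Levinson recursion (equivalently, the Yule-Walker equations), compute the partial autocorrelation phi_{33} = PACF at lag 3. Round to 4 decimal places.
\phi_{33} = 0.2690

The PACF at lag k is phi_{kk}, the last component of the solution
to the Yule-Walker system G_k phi = r_k where
  (G_k)_{ij} = rho(|i - j|), (r_k)_i = rho(i), i,j = 1..k.
Equivalently, Durbin-Levinson gives phi_{kk} iteratively:
  phi_{11} = rho(1)
  phi_{kk} = [rho(k) - sum_{j=1..k-1} phi_{k-1,j} rho(k-j)]
            / [1 - sum_{j=1..k-1} phi_{k-1,j} rho(j)],
  phi_{k,j} = phi_{k-1,j} - phi_{kk} phi_{k-1,k-j},  j = 1..k-1.
Step k = 1:
  phi_11 = rho(1) = 0.7262.
Step k = 2:
  phi_22 = [rho(2) - phi_11 rho(1)] / [1 - phi_11 rho(1)] = [0.6458 - (0.7262)(0.7262)] / [1 - (0.7262)(0.7262)]
         = 0.11843356 / 0.47263356 = 0.250582.
  Update: phi_21 = phi_11 - phi_22 phi_11 = 0.7262 - (0.250582)(0.7262) = 0.544227.
Step k = 3:
  phi_33 = [rho(3) - phi_21 rho(2) - phi_22 rho(1)] / [1 - phi_21 rho(1) - phi_22 rho(2)]
    numerator   = 0.6526 - (0.544227)(0.6458) - (0.250582)(0.7262) = 0.11916528
    denominator = 1 - (0.544227)(0.7262) - (0.250582)(0.6458) = 0.44295622
  phi_33 = 0.11916528 / 0.44295622 = 0.269.
Therefore phi_{33} = 0.2690.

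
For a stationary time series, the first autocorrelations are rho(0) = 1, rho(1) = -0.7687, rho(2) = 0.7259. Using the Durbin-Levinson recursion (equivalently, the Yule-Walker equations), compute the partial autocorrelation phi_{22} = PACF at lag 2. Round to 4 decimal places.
\phi_{22} = 0.3300

The PACF at lag k is phi_{kk}, the last component of the solution
to the Yule-Walker system G_k phi = r_k where
  (G_k)_{ij} = rho(|i - j|), (r_k)_i = rho(i), i,j = 1..k.
Equivalently, Durbin-Levinson gives phi_{kk} iteratively:
  phi_{11} = rho(1)
  phi_{kk} = [rho(k) - sum_{j=1..k-1} phi_{k-1,j} rho(k-j)]
            / [1 - sum_{j=1..k-1} phi_{k-1,j} rho(j)],
  phi_{k,j} = phi_{k-1,j} - phi_{kk} phi_{k-1,k-j},  j = 1..k-1.
Step k = 1:
  phi_11 = rho(1) = -0.7687.
Step k = 2:
  phi_22 = [rho(2) - phi_11 rho(1)] / [1 - phi_11 rho(1)] = [0.7259 - (-0.7687)(-0.7687)] / [1 - (-0.7687)(-0.7687)]
         = 0.13500031 / 0.40910031 = 0.33.
Therefore phi_{22} = 0.3300.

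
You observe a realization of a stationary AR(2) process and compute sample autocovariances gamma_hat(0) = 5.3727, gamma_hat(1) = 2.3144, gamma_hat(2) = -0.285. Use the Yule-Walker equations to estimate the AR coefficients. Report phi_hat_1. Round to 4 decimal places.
\hat\phi_{1} = 0.5570

The Yule-Walker equations for an AR(p) process read, in matrix form,
  Gamma_p phi = r_p,   with   (Gamma_p)_{ij} = gamma(|i - j|),
                       (r_p)_i = gamma(i),   i,j = 1..p.
Substitute the sample gammas (Toeplitz matrix and right-hand side of size 2):
  Gamma_p = [[5.3727, 2.3144], [2.3144, 5.3727]]
  r_p     = [2.3144, -0.285]
Written out:
  5.3727 phi_1 + 2.3144 phi_2 = 2.3144
  2.3144 phi_1 + 5.3727 phi_2 = -0.285
Solve by Cramer's rule:
  det = gamma(0)^2 - gamma(1)^2 = (5.3727)^2 - (2.3144)^2 = 28.86590529 - 5.35644736 = 23.50945793
  phi_hat_1 = [gamma(1) gamma(0) - gamma(1) gamma(2)] / det = [(2.3144)(5.3727) - (2.3144)(-0.285)] / 23.50945793 = 13.09418088 / 23.50945793 = 0.557
  phi_hat_2 = [gamma(0) gamma(2) - gamma(1)^2] / det = [(5.3727)(-0.285) - (2.3144)^2] / 23.50945793 = -6.88766686 / 23.50945793 = -0.293
So phi_hat = [0.5570, -0.2930].
Therefore phi_hat_1 = 0.5570.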